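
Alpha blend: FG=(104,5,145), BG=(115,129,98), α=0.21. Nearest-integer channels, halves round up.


C = α×F + (1-α)×B, with 1-α = 0.79
R: 0.21×104 + 0.79×115 = 21.84 + 90.85 = 112.69 → 113
G: 0.21×5 + 0.79×129 = 1.05 + 101.91 = 102.96 → 103
B: 0.21×145 + 0.79×98 = 30.45 + 77.42 = 107.87 → 108
= RGB(113, 103, 108)


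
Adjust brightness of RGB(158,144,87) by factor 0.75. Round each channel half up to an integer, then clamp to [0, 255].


Multiply each channel by 0.75, round half up, clamp to [0, 255]
R: 158×0.75 = 118.5 → round → 119
G: 144×0.75 = 108
B: 87×0.75 = 65.25 → round → 65
= RGB(119, 108, 65)


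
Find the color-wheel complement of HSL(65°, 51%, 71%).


Complement = opposite side of color wheel = hue + 180°
H' = (65 + 180) mod 360 = 245°
S and L unchanged.
= HSL(245°, 51%, 71%)


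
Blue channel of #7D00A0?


Color: #7D00A0
R = 7D = 125
G = 00 = 0
B = A0 = 160
Blue = 160


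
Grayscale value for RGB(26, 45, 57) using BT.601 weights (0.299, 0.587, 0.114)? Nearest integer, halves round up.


Gray = 0.299×R + 0.587×G + 0.114×B
Gray = 0.299×26 + 0.587×45 + 0.114×57
Gray = 7.774 + 26.415 + 6.498
Gray = 40.687 → round half up → 41
Gray = 41


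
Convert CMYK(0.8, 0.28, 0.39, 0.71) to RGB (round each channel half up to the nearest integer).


R = 255 × (1-C) × (1-K) = 255 × 0.20 × 0.29 = 14.79 → 15
G = 255 × (1-M) × (1-K) = 255 × 0.72 × 0.29 = 53.244 → 53
B = 255 × (1-Y) × (1-K) = 255 × 0.61 × 0.29 = 45.1095 → 45
= RGB(15, 53, 45)


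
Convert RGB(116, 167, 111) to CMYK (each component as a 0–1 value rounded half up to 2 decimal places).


R'=116/255≈0.4549, G'=167/255≈0.6549, B'=111/255≈0.4353
K = 1 - max(R',G',B') = 1 - 167/255 = 88/255 = 0.34509… → 0.35
(1-R'-K)/(1-K) simplifies to (max-R)/max with max = 167:
C = (167-116)/167 = 51/167 = 0.30538… → 0.31
M = (167-167)/167 = 0/167 = 0 → 0.00
Y = (167-111)/167 = 56/167 = 0.33532… → 0.34
= CMYK(0.31, 0.00, 0.34, 0.35)


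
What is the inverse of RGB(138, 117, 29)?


Invert: (255-R, 255-G, 255-B)
R: 255-138 = 117
G: 255-117 = 138
B: 255-29 = 226
= RGB(117, 138, 226)


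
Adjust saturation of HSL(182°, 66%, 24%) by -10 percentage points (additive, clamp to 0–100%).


Original S = 66%
Adjustment = -10 percentage points
New S = 66 + (-10) = 56
Clamp to [0, 100] → 56
= HSL(182°, 56%, 24%)


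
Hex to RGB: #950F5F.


95 → 149 (R)
0F → 15 (G)
5F → 95 (B)
= RGB(149, 15, 95)


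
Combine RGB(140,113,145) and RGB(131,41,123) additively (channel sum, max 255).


Additive: each channel = min(255, C₁+C₂)
R: 140+131 = 271 → 255
G: 113+41 = 154 → 154
B: 145+123 = 268 → 255
= RGB(255, 154, 255)


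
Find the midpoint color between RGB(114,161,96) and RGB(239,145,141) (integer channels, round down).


Midpoint: each channel = ⌊(C₁+C₂)/2⌋
R: ⌊(114+239)/2⌋ = 176
G: ⌊(161+145)/2⌋ = 153
B: ⌊(96+141)/2⌋ = 118
= RGB(176, 153, 118)


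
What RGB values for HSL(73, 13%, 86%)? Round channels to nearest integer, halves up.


H=73°, S=0.13, L=0.86
C = (1-|2L-1|)×S = (1-|0.72|)×0.13 = 0.0364
H' = H/60 = 73/60 ≈ 1.2167; X = C×(1-|H' mod 2 - 1|) ≈ 0.0285
m = L - C/2 = 0.86 - 0.0182 = 0.8418
Sector ⌊H'⌋ = 1 → (R',G',B') = (≈0.0285, 0.0364, 0.0)
RGB = ((R'+m)×255, (G'+m)×255, (B'+m)×255) = (221.9299, 223.941, 214.659)
Round half up → RGB(222, 224, 215)


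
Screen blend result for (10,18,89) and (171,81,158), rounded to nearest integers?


Screen: C = 255 - (255-A)×(255-B)/255, rounded to nearest integer
R: 255 - (255-10)×(255-171)/255 = 255 - 20580/255 ≈ 255 - 80.706 = 174.294 → 174
G: 255 - (255-18)×(255-81)/255 = 255 - 41238/255 ≈ 255 - 161.718 = 93.282 → 93
B: 255 - (255-89)×(255-158)/255 = 255 - 16102/255 ≈ 255 - 63.145 = 191.855 → 192
= RGB(174, 93, 192)


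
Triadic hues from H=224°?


Triadic: equally spaced at 120° intervals
H1 = 224°
H2 = (224 + 120) mod 360 = 344°
H3 = (224 + 240) mod 360 = 104°
Triadic = 224°, 344°, 104°


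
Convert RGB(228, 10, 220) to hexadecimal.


R = 228 → E4 (hex)
G = 10 → 0A (hex)
B = 220 → DC (hex)
Hex = #E40ADC


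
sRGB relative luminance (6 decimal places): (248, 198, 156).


Linearize each channel (sRGB transfer function): c = v/255; c_lin = c/12.92 if c ≤ 0.04045, else ((c+0.055)/1.055)^2.4
  R: 248/255 ≈ 0.972549 > 0.04045 → ((0.972549+0.055)/1.055)^2.4 ≈ 0.938686
  G: 198/255 ≈ 0.776471 > 0.04045 → ((0.776471+0.055)/1.055)^2.4 ≈ 0.564712
  B: 156/255 ≈ 0.611765 > 0.04045 → ((0.611765+0.055)/1.055)^2.4 ≈ 0.332452
R_lin = 0.938686, G_lin = 0.564712, B_lin = 0.332452
L = 0.2126×R + 0.7152×G + 0.0722×B
L = 0.2126×0.938686 + 0.7152×0.564712 + 0.0722×0.332452
L ≈ 0.627449


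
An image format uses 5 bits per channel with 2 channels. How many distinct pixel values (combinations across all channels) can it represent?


Total bits = 5 bits/channel × 2 channels = 10 bits
Distinct pixel values = 2^10
= 1,024 pixel values


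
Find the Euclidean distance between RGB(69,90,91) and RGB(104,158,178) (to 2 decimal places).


d = √[(R₁-R₂)² + (G₁-G₂)² + (B₁-B₂)²]
d = √[(69-104)² + (90-158)² + (91-178)²]
d = √[1225 + 4624 + 7569]
d = √13418
d ≈ 115.84


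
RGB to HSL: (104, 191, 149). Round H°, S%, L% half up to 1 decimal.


Normalize: R'=104/255≈0.4078, G'=191/255≈0.7490, B'=149/255≈0.5843
Max=191/255, Min=104/255, Δ=Max-Min=87/255
L = (Max+Min)/2 = (191+104)/510 = 295/510 = 0.57843… → L = 57.8%
L > 0.5 → S = Δ/(2-Max-Min) = 87/(510-191-104) = 87/215 = 0.40465… → S = 40.5%
(the 1/255 factors cancel in S and H, so raw channel differences can be used)
Max is G' → H = 60 × ((B-R)/Δ + 2) = 60 × ((149-104)/87 + 2)
  45/87 + 2 = 0.5172… + 2 = 2.5172…
  H = 60 × 2.5172… = 151.034…° → H = 151.0°
= HSL(151.0°, 40.5%, 57.8%)


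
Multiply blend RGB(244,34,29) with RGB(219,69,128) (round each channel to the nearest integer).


Multiply: C = A×B/255, rounded to nearest integer
R: 244×219/255 = 53436/255 ≈ 209.553 → 210
G: 34×69/255 = 2346/255 ≈ 9.200 → 9
B: 29×128/255 = 3712/255 ≈ 14.557 → 15
= RGB(210, 9, 15)


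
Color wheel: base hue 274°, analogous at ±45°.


Base hue: 274°
Left analog: (274 - 45) mod 360 = 229°
Right analog: (274 + 45) mod 360 = 319°
Analogous hues = 229° and 319°


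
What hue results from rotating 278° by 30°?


New hue = (H + rotation) mod 360
New hue = (278 + 30) mod 360
= 308 mod 360
= 308°


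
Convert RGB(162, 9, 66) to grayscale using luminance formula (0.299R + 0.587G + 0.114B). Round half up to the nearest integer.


Gray = 0.299×R + 0.587×G + 0.114×B
Gray = 0.299×162 + 0.587×9 + 0.114×66
Gray = 48.438 + 5.283 + 7.524
Gray = 61.245 → round half up → 61
Gray = 61


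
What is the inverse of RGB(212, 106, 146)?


Invert: (255-R, 255-G, 255-B)
R: 255-212 = 43
G: 255-106 = 149
B: 255-146 = 109
= RGB(43, 149, 109)


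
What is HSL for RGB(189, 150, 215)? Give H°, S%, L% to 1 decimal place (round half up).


Normalize: R'=189/255≈0.7412, G'=150/255≈0.5882, B'=215/255≈0.8431
Max=215/255, Min=150/255, Δ=Max-Min=65/255
L = (Max+Min)/2 = (215+150)/510 = 365/510 = 0.71568… → L = 71.6%
L > 0.5 → S = Δ/(2-Max-Min) = 65/(510-215-150) = 65/145 = 0.44827… → S = 44.8%
(the 1/255 factors cancel in S and H, so raw channel differences can be used)
Max is B' → H = 60 × ((R-G)/Δ + 4) = 60 × ((189-150)/65 + 4)
  39/65 + 4 = 0.6 + 4 = 4.6
  H = 60 × 4.6 = 276° → H = 276.0°
= HSL(276.0°, 44.8%, 71.6%)


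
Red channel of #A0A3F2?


Color: #A0A3F2
R = A0 = 160
G = A3 = 163
B = F2 = 242
Red = 160


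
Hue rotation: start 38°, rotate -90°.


New hue = (H + rotation) mod 360
New hue = (38 -90) mod 360
= -52 mod 360
= 308°


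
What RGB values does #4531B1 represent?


45 → 69 (R)
31 → 49 (G)
B1 → 177 (B)
= RGB(69, 49, 177)


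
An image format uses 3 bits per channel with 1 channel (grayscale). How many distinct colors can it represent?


Total bits = 3 bits/channel × 1 channels = 3 bits
Distinct colors = 2^3
= 8 colors


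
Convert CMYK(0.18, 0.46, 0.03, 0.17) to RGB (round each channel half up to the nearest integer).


R = 255 × (1-C) × (1-K) = 255 × 0.82 × 0.83 = 173.553 → 174
G = 255 × (1-M) × (1-K) = 255 × 0.54 × 0.83 = 114.291 → 114
B = 255 × (1-Y) × (1-K) = 255 × 0.97 × 0.83 = 205.3005 → 205
= RGB(174, 114, 205)


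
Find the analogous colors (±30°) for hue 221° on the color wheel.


Base hue: 221°
Left analog: (221 - 30) mod 360 = 191°
Right analog: (221 + 30) mod 360 = 251°
Analogous hues = 191° and 251°


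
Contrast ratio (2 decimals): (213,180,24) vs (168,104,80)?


Linearize each sRGB channel c=v/255: c/12.92 if c ≤ 0.04045 else ((c+0.055)/1.055)^2.4
L = 0.2126×R_lin + 0.7152×G_lin + 0.0722×B_lin
Color 1 (213,180,24):
  R=213: 213/255≈0.8353 > 0.04045 → ((0.8353+0.055)/1.055)^2.4 ≈ 0.66539
  G=180: 180/255≈0.7059 > 0.04045 → ((0.7059+0.055)/1.055)^2.4 ≈ 0.45641
  B=24: 24/255≈0.0941 > 0.04045 → ((0.0941+0.055)/1.055)^2.4 ≈ 0.00913
  L1 = 0.2126×0.66539 + 0.7152×0.45641 + 0.0722×0.00913 ≈ 0.46855
Color 2 (168,104,80):
  R=168: 168/255≈0.6588 > 0.04045 → ((0.6588+0.055)/1.055)^2.4 ≈ 0.39157
  G=104: 104/255≈0.4078 > 0.04045 → ((0.4078+0.055)/1.055)^2.4 ≈ 0.13843
  B=80: 80/255≈0.3137 > 0.04045 → ((0.3137+0.055)/1.055)^2.4 ≈ 0.08022
  L2 = 0.2126×0.39157 + 0.7152×0.13843 + 0.0722×0.08022 ≈ 0.18805
Lighter = 0.46855, Darker = 0.18805
Ratio = (L_lighter + 0.05) / (L_darker + 0.05)
Ratio = (0.46855 + 0.05) / (0.18805 + 0.05) = 0.51855 / 0.23805 ≈ 2.1783
Ratio ≈ 2.18:1


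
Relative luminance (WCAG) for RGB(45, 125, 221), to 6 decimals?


Linearize each channel (sRGB transfer function): c = v/255; c_lin = c/12.92 if c ≤ 0.04045, else ((c+0.055)/1.055)^2.4
  R: 45/255 ≈ 0.176471 > 0.04045 → ((0.176471+0.055)/1.055)^2.4 ≈ 0.026241
  G: 125/255 ≈ 0.490196 > 0.04045 → ((0.490196+0.055)/1.055)^2.4 ≈ 0.205079
  B: 221/255 ≈ 0.866667 > 0.04045 → ((0.866667+0.055)/1.055)^2.4 ≈ 0.723055
R_lin = 0.026241, G_lin = 0.205079, B_lin = 0.723055
L = 0.2126×R + 0.7152×G + 0.0722×B
L = 0.2126×0.026241 + 0.7152×0.205079 + 0.0722×0.723055
L ≈ 0.204456


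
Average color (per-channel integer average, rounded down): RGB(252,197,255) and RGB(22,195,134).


Midpoint: each channel = ⌊(C₁+C₂)/2⌋
R: ⌊(252+22)/2⌋ = 137
G: ⌊(197+195)/2⌋ = 196
B: ⌊(255+134)/2⌋ = 194
= RGB(137, 196, 194)


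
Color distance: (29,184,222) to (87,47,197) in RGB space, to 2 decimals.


d = √[(R₁-R₂)² + (G₁-G₂)² + (B₁-B₂)²]
d = √[(29-87)² + (184-47)² + (222-197)²]
d = √[3364 + 18769 + 625]
d = √22758
d ≈ 150.86


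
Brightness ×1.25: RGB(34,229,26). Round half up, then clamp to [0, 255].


Multiply each channel by 1.25, round half up, clamp to [0, 255]
R: 34×1.25 = 42.5 → round → 43
G: 229×1.25 = 286.25 → round → 286 → clamp → 255
B: 26×1.25 = 32.5 → round → 33
= RGB(43, 255, 33)


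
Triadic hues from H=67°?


Triadic: equally spaced at 120° intervals
H1 = 67°
H2 = (67 + 120) mod 360 = 187°
H3 = (67 + 240) mod 360 = 307°
Triadic = 67°, 187°, 307°


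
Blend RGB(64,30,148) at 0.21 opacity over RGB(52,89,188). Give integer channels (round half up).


C = α×F + (1-α)×B, with 1-α = 0.79
R: 0.21×64 + 0.79×52 = 13.44 + 41.08 = 54.52 → 55
G: 0.21×30 + 0.79×89 = 6.30 + 70.31 = 76.61 → 77
B: 0.21×148 + 0.79×188 = 31.08 + 148.52 = 179.60 → 180
= RGB(55, 77, 180)


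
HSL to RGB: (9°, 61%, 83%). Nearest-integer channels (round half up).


H=9°, S=0.61, L=0.83
C = (1-|2L-1|)×S = (1-|0.66|)×0.61 = 0.2074
H' = H/60 = 9/60 ≈ 0.1500; X = C×(1-|H' mod 2 - 1|) = 0.03111
m = L - C/2 = 0.83 - 0.1037 = 0.7263
Sector ⌊H'⌋ = 0 → (R',G',B') = (0.2074, 0.03111, 0.0)
RGB = ((R'+m)×255, (G'+m)×255, (B'+m)×255) = (238.0935, 193.13955, 185.2065)
Round half up → RGB(238, 193, 185)


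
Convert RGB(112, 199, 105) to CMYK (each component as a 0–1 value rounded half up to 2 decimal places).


R'=112/255≈0.4392, G'=199/255≈0.7804, B'=105/255≈0.4118
K = 1 - max(R',G',B') = 1 - 199/255 = 56/255 = 0.21960… → 0.22
(1-R'-K)/(1-K) simplifies to (max-R)/max with max = 199:
C = (199-112)/199 = 87/199 = 0.43718… → 0.44
M = (199-199)/199 = 0/199 = 0 → 0.00
Y = (199-105)/199 = 94/199 = 0.47236… → 0.47
= CMYK(0.44, 0.00, 0.47, 0.22)


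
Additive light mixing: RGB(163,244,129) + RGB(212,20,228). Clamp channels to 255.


Additive: each channel = min(255, C₁+C₂)
R: 163+212 = 375 → 255
G: 244+20 = 264 → 255
B: 129+228 = 357 → 255
= RGB(255, 255, 255)


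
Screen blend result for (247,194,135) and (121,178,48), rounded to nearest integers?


Screen: C = 255 - (255-A)×(255-B)/255, rounded to nearest integer
R: 255 - (255-247)×(255-121)/255 = 255 - 1072/255 ≈ 255 - 4.204 = 250.796 → 251
G: 255 - (255-194)×(255-178)/255 = 255 - 4697/255 ≈ 255 - 18.420 = 236.580 → 237
B: 255 - (255-135)×(255-48)/255 = 255 - 24840/255 ≈ 255 - 97.412 = 157.588 → 158
= RGB(251, 237, 158)


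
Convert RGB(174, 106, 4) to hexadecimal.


R = 174 → AE (hex)
G = 106 → 6A (hex)
B = 4 → 04 (hex)
Hex = #AE6A04


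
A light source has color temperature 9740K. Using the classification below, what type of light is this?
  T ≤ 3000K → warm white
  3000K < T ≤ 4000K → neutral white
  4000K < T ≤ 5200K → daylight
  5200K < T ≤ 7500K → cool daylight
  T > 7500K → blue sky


Temperature: 9740K
9740K > 7500K → blue sky
Classification: blue sky


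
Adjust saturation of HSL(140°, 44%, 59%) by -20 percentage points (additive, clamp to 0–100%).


Original S = 44%
Adjustment = -20 percentage points
New S = 44 + (-20) = 24
Clamp to [0, 100] → 24
= HSL(140°, 24%, 59%)


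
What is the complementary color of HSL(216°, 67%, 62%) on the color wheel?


Complement = opposite side of color wheel = hue + 180°
H' = (216 + 180) mod 360 = 36°
S and L unchanged.
= HSL(36°, 67%, 62%)


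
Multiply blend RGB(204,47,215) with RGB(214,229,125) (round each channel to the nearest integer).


Multiply: C = A×B/255, rounded to nearest integer
R: 204×214/255 = 43656/255 ≈ 171.200 → 171
G: 47×229/255 = 10763/255 ≈ 42.208 → 42
B: 215×125/255 = 26875/255 ≈ 105.392 → 105
= RGB(171, 42, 105)


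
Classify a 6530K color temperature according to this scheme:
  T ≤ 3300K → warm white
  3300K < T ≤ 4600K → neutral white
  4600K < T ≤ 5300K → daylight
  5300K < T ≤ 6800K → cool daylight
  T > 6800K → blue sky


Temperature: 6530K
5300K < 6530K ≤ 6800K → cool daylight
Classification: cool daylight


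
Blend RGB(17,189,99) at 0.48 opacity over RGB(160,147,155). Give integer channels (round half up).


C = α×F + (1-α)×B, with 1-α = 0.52
R: 0.48×17 + 0.52×160 = 8.16 + 83.20 = 91.36 → 91
G: 0.48×189 + 0.52×147 = 90.72 + 76.44 = 167.16 → 167
B: 0.48×99 + 0.52×155 = 47.52 + 80.60 = 128.12 → 128
= RGB(91, 167, 128)


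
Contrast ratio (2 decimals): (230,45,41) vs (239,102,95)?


Linearize each sRGB channel c=v/255: c/12.92 if c ≤ 0.04045 else ((c+0.055)/1.055)^2.4
L = 0.2126×R_lin + 0.7152×G_lin + 0.0722×B_lin
Color 1 (230,45,41):
  R=230: 230/255≈0.9020 > 0.04045 → ((0.9020+0.055)/1.055)^2.4 ≈ 0.79130
  G=45: 45/255≈0.1765 > 0.04045 → ((0.1765+0.055)/1.055)^2.4 ≈ 0.02624
  B=41: 41/255≈0.1608 > 0.04045 → ((0.1608+0.055)/1.055)^2.4 ≈ 0.02217
  L1 = 0.2126×0.79130 + 0.7152×0.02624 + 0.0722×0.02217 ≈ 0.18860
Color 2 (239,102,95):
  R=239: 239/255≈0.9373 > 0.04045 → ((0.9373+0.055)/1.055)^2.4 ≈ 0.86316
  G=102: 102/255≈0.4000 > 0.04045 → ((0.4000+0.055)/1.055)^2.4 ≈ 0.13287
  B=95: 95/255≈0.3725 > 0.04045 → ((0.3725+0.055)/1.055)^2.4 ≈ 0.11444
  L2 = 0.2126×0.86316 + 0.7152×0.13287 + 0.0722×0.11444 ≈ 0.28680
Lighter = 0.28680, Darker = 0.18860
Ratio = (L_lighter + 0.05) / (L_darker + 0.05)
Ratio = (0.28680 + 0.05) / (0.18860 + 0.05) = 0.33680 / 0.23860 ≈ 1.4116
Ratio ≈ 1.41:1


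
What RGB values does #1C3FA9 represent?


1C → 28 (R)
3F → 63 (G)
A9 → 169 (B)
= RGB(28, 63, 169)


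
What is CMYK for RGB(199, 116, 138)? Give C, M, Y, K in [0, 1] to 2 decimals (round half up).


R'=199/255≈0.7804, G'=116/255≈0.4549, B'=138/255≈0.5412
K = 1 - max(R',G',B') = 1 - 199/255 = 56/255 = 0.21960… → 0.22
(1-R'-K)/(1-K) simplifies to (max-R)/max with max = 199:
C = (199-199)/199 = 0/199 = 0 → 0.00
M = (199-116)/199 = 83/199 = 0.41708… → 0.42
Y = (199-138)/199 = 61/199 = 0.30653… → 0.31
= CMYK(0.00, 0.42, 0.31, 0.22)


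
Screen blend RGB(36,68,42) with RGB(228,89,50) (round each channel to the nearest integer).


Screen: C = 255 - (255-A)×(255-B)/255, rounded to nearest integer
R: 255 - (255-36)×(255-228)/255 = 255 - 5913/255 ≈ 255 - 23.188 = 231.812 → 232
G: 255 - (255-68)×(255-89)/255 = 255 - 31042/255 ≈ 255 - 121.733 = 133.267 → 133
B: 255 - (255-42)×(255-50)/255 = 255 - 43665/255 ≈ 255 - 171.235 = 83.765 → 84
= RGB(232, 133, 84)


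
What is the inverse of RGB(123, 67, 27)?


Invert: (255-R, 255-G, 255-B)
R: 255-123 = 132
G: 255-67 = 188
B: 255-27 = 228
= RGB(132, 188, 228)


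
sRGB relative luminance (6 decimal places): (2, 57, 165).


Linearize each channel (sRGB transfer function): c = v/255; c_lin = c/12.92 if c ≤ 0.04045, else ((c+0.055)/1.055)^2.4
  R: 2/255 ≈ 0.007843 ≤ 0.04045 → 0.007843/12.92 ≈ 0.000607
  G: 57/255 ≈ 0.223529 > 0.04045 → ((0.223529+0.055)/1.055)^2.4 ≈ 0.040915
  B: 165/255 ≈ 0.647059 > 0.04045 → ((0.647059+0.055)/1.055)^2.4 ≈ 0.376262
R_lin = 0.000607, G_lin = 0.040915, B_lin = 0.376262
L = 0.2126×R + 0.7152×G + 0.0722×B
L = 0.2126×0.000607 + 0.7152×0.040915 + 0.0722×0.376262
L ≈ 0.056558


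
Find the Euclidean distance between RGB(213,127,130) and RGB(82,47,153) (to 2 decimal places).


d = √[(R₁-R₂)² + (G₁-G₂)² + (B₁-B₂)²]
d = √[(213-82)² + (127-47)² + (130-153)²]
d = √[17161 + 6400 + 529]
d = √24090
d ≈ 155.21


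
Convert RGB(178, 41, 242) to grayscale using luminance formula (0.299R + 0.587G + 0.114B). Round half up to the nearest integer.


Gray = 0.299×R + 0.587×G + 0.114×B
Gray = 0.299×178 + 0.587×41 + 0.114×242
Gray = 53.222 + 24.067 + 27.588
Gray = 104.877 → round half up → 105
Gray = 105


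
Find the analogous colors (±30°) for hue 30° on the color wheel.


Base hue: 30°
Left analog: (30 - 30) mod 360 = 0°
Right analog: (30 + 30) mod 360 = 60°
Analogous hues = 0° and 60°


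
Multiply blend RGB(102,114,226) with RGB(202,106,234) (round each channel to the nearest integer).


Multiply: C = A×B/255, rounded to nearest integer
R: 102×202/255 = 20604/255 ≈ 80.800 → 81
G: 114×106/255 = 12084/255 ≈ 47.388 → 47
B: 226×234/255 = 52884/255 ≈ 207.388 → 207
= RGB(81, 47, 207)


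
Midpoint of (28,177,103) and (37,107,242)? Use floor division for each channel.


Midpoint: each channel = ⌊(C₁+C₂)/2⌋
R: ⌊(28+37)/2⌋ = 32
G: ⌊(177+107)/2⌋ = 142
B: ⌊(103+242)/2⌋ = 172
= RGB(32, 142, 172)


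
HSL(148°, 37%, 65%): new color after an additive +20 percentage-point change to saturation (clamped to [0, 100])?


Original S = 37%
Adjustment = +20 percentage points
New S = 37 + (20) = 57
Clamp to [0, 100] → 57
= HSL(148°, 57%, 65%)


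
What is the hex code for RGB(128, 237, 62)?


R = 128 → 80 (hex)
G = 237 → ED (hex)
B = 62 → 3E (hex)
Hex = #80ED3E


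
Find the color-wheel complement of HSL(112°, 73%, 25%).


Complement = opposite side of color wheel = hue + 180°
H' = (112 + 180) mod 360 = 292°
S and L unchanged.
= HSL(292°, 73%, 25%)


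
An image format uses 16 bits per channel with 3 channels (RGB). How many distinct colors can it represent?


Total bits = 16 bits/channel × 3 channels = 48 bits
Distinct colors = 2^48
= 281,474,976,710,656 colors


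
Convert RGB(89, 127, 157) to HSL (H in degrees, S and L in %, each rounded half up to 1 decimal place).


Normalize: R'=89/255≈0.3490, G'=127/255≈0.4980, B'=157/255≈0.6157
Max=157/255, Min=89/255, Δ=Max-Min=68/255
L = (Max+Min)/2 = (157+89)/510 = 246/510 = 0.48235… → L = 48.2%
L ≤ 0.5 → S = Δ/(Max+Min) = 68/(157+89) = 68/246 = 0.27642… → S = 27.6%
(the 1/255 factors cancel in S and H, so raw channel differences can be used)
Max is B' → H = 60 × ((R-G)/Δ + 4) = 60 × ((89-127)/68 + 4)
  -38/68 + 4 = -0.5588… + 4 = 3.4411…
  H = 60 × 3.4411… = 206.470…° → H = 206.5°
= HSL(206.5°, 27.6%, 48.2%)


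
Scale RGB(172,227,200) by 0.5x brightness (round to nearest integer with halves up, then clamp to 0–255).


Multiply each channel by 0.5, round half up, clamp to [0, 255]
R: 172×0.5 = 86
G: 227×0.5 = 113.5 → round → 114
B: 200×0.5 = 100
= RGB(86, 114, 100)


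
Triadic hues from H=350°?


Triadic: equally spaced at 120° intervals
H1 = 350°
H2 = (350 + 120) mod 360 = 110°
H3 = (350 + 240) mod 360 = 230°
Triadic = 350°, 110°, 230°


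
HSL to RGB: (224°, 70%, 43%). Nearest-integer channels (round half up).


H=224°, S=0.70, L=0.43
C = (1-|2L-1|)×S = (1-|-0.14|)×0.70 = 0.602
H' = H/60 = 224/60 ≈ 3.7333; X = C×(1-|H' mod 2 - 1|) ≈ 0.1605
m = L - C/2 = 0.43 - 0.301 = 0.129
Sector ⌊H'⌋ = 3 → (R',G',B') = (0.0, ≈0.1605, 0.602)
RGB = ((R'+m)×255, (G'+m)×255, (B'+m)×255) = (32.895, 73.831, 186.405)
Round half up → RGB(33, 74, 186)


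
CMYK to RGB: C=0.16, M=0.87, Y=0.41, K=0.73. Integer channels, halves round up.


R = 255 × (1-C) × (1-K) = 255 × 0.84 × 0.27 = 57.834 → 58
G = 255 × (1-M) × (1-K) = 255 × 0.13 × 0.27 = 8.9505 → 9
B = 255 × (1-Y) × (1-K) = 255 × 0.59 × 0.27 = 40.6215 → 41
= RGB(58, 9, 41)


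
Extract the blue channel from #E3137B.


Color: #E3137B
R = E3 = 227
G = 13 = 19
B = 7B = 123
Blue = 123


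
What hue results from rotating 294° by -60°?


New hue = (H + rotation) mod 360
New hue = (294 -60) mod 360
= 234 mod 360
= 234°


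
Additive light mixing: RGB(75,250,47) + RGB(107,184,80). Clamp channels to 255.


Additive: each channel = min(255, C₁+C₂)
R: 75+107 = 182 → 182
G: 250+184 = 434 → 255
B: 47+80 = 127 → 127
= RGB(182, 255, 127)


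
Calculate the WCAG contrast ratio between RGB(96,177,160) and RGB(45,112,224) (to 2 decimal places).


Linearize each sRGB channel c=v/255: c/12.92 if c ≤ 0.04045 else ((c+0.055)/1.055)^2.4
L = 0.2126×R_lin + 0.7152×G_lin + 0.0722×B_lin
Color 1 (96,177,160):
  R=96: 96/255≈0.3765 > 0.04045 → ((0.3765+0.055)/1.055)^2.4 ≈ 0.11697
  G=177: 177/255≈0.6941 > 0.04045 → ((0.6941+0.055)/1.055)^2.4 ≈ 0.43966
  B=160: 160/255≈0.6275 > 0.04045 → ((0.6275+0.055)/1.055)^2.4 ≈ 0.35153
  L1 = 0.2126×0.11697 + 0.7152×0.43966 + 0.0722×0.35153 ≈ 0.36469
Color 2 (45,112,224):
  R=45: 45/255≈0.1765 > 0.04045 → ((0.1765+0.055)/1.055)^2.4 ≈ 0.02624
  G=112: 112/255≈0.4392 > 0.04045 → ((0.4392+0.055)/1.055)^2.4 ≈ 0.16203
  B=224: 224/255≈0.8784 > 0.04045 → ((0.8784+0.055)/1.055)^2.4 ≈ 0.74540
  L2 = 0.2126×0.02624 + 0.7152×0.16203 + 0.0722×0.74540 ≈ 0.17528
Lighter = 0.36469, Darker = 0.17528
Ratio = (L_lighter + 0.05) / (L_darker + 0.05)
Ratio = (0.36469 + 0.05) / (0.17528 + 0.05) = 0.41469 / 0.22528 ≈ 1.8408
Ratio ≈ 1.84:1


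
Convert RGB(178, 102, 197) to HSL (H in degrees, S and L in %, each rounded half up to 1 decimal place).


Normalize: R'=178/255≈0.6980, G'=102/255≈0.4000, B'=197/255≈0.7725
Max=197/255, Min=102/255, Δ=Max-Min=95/255
L = (Max+Min)/2 = (197+102)/510 = 299/510 = 0.58627… → L = 58.6%
L > 0.5 → S = Δ/(2-Max-Min) = 95/(510-197-102) = 95/211 = 0.45023… → S = 45.0%
(the 1/255 factors cancel in S and H, so raw channel differences can be used)
Max is B' → H = 60 × ((R-G)/Δ + 4) = 60 × ((178-102)/95 + 4)
  76/95 + 4 = 0.8 + 4 = 4.8
  H = 60 × 4.8 = 288° → H = 288.0°
= HSL(288.0°, 45.0%, 58.6%)


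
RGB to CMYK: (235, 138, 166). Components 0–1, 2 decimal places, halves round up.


R'=235/255≈0.9216, G'=138/255≈0.5412, B'=166/255≈0.6510
K = 1 - max(R',G',B') = 1 - 235/255 = 20/255 = 0.07843… → 0.08
(1-R'-K)/(1-K) simplifies to (max-R)/max with max = 235:
C = (235-235)/235 = 0/235 = 0 → 0.00
M = (235-138)/235 = 97/235 = 0.41276… → 0.41
Y = (235-166)/235 = 69/235 = 0.29361… → 0.29
= CMYK(0.00, 0.41, 0.29, 0.08)


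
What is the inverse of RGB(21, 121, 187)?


Invert: (255-R, 255-G, 255-B)
R: 255-21 = 234
G: 255-121 = 134
B: 255-187 = 68
= RGB(234, 134, 68)


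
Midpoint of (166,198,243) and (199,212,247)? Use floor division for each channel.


Midpoint: each channel = ⌊(C₁+C₂)/2⌋
R: ⌊(166+199)/2⌋ = 182
G: ⌊(198+212)/2⌋ = 205
B: ⌊(243+247)/2⌋ = 245
= RGB(182, 205, 245)


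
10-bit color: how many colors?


Colors = 2^bits = 2^10
= 1,024 colors


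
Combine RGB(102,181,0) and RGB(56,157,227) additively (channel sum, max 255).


Additive: each channel = min(255, C₁+C₂)
R: 102+56 = 158 → 158
G: 181+157 = 338 → 255
B: 0+227 = 227 → 227
= RGB(158, 255, 227)


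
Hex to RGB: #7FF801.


7F → 127 (R)
F8 → 248 (G)
01 → 1 (B)
= RGB(127, 248, 1)


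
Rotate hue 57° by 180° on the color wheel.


New hue = (H + rotation) mod 360
New hue = (57 + 180) mod 360
= 237 mod 360
= 237°


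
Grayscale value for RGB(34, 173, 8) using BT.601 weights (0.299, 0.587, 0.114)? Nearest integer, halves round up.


Gray = 0.299×R + 0.587×G + 0.114×B
Gray = 0.299×34 + 0.587×173 + 0.114×8
Gray = 10.166 + 101.551 + 0.912
Gray = 112.629 → round half up → 113
Gray = 113


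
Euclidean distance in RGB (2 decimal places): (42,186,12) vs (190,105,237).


d = √[(R₁-R₂)² + (G₁-G₂)² + (B₁-B₂)²]
d = √[(42-190)² + (186-105)² + (12-237)²]
d = √[21904 + 6561 + 50625]
d = √79090
d ≈ 281.23


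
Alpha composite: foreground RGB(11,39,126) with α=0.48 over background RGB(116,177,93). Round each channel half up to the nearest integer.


C = α×F + (1-α)×B, with 1-α = 0.52
R: 0.48×11 + 0.52×116 = 5.28 + 60.32 = 65.60 → 66
G: 0.48×39 + 0.52×177 = 18.72 + 92.04 = 110.76 → 111
B: 0.48×126 + 0.52×93 = 60.48 + 48.36 = 108.84 → 109
= RGB(66, 111, 109)


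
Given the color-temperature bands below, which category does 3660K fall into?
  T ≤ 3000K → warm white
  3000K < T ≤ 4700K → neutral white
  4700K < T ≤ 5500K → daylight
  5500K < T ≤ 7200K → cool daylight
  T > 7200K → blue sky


Temperature: 3660K
3000K < 3660K ≤ 4700K → neutral white
Classification: neutral white


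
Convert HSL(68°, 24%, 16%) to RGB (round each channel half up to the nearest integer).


H=68°, S=0.24, L=0.16
C = (1-|2L-1|)×S = (1-|-0.68|)×0.24 = 0.0768
H' = H/60 = 68/60 ≈ 1.1333; X = C×(1-|H' mod 2 - 1|) = 0.06656
m = L - C/2 = 0.16 - 0.0384 = 0.1216
Sector ⌊H'⌋ = 1 → (R',G',B') = (0.06656, 0.0768, 0.0)
RGB = ((R'+m)×255, (G'+m)×255, (B'+m)×255) = (47.9808, 50.592, 31.008)
Round half up → RGB(48, 51, 31)


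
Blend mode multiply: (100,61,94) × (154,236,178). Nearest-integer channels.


Multiply: C = A×B/255, rounded to nearest integer
R: 100×154/255 = 15400/255 ≈ 60.392 → 60
G: 61×236/255 = 14396/255 ≈ 56.455 → 56
B: 94×178/255 = 16732/255 ≈ 65.616 → 66
= RGB(60, 56, 66)


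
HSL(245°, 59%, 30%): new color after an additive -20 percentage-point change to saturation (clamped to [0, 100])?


Original S = 59%
Adjustment = -20 percentage points
New S = 59 + (-20) = 39
Clamp to [0, 100] → 39
= HSL(245°, 39%, 30%)


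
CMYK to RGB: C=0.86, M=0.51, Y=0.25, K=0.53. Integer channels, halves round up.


R = 255 × (1-C) × (1-K) = 255 × 0.14 × 0.47 = 16.779 → 17
G = 255 × (1-M) × (1-K) = 255 × 0.49 × 0.47 = 58.7265 → 59
B = 255 × (1-Y) × (1-K) = 255 × 0.75 × 0.47 = 89.8875 → 90
= RGB(17, 59, 90)


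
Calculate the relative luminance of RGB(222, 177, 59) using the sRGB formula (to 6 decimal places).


Linearize each channel (sRGB transfer function): c = v/255; c_lin = c/12.92 if c ≤ 0.04045, else ((c+0.055)/1.055)^2.4
  R: 222/255 ≈ 0.870588 > 0.04045 → ((0.870588+0.055)/1.055)^2.4 ≈ 0.730461
  G: 177/255 ≈ 0.694118 > 0.04045 → ((0.694118+0.055)/1.055)^2.4 ≈ 0.439657
  B: 59/255 ≈ 0.231373 > 0.04045 → ((0.231373+0.055)/1.055)^2.4 ≈ 0.043735
R_lin = 0.730461, G_lin = 0.439657, B_lin = 0.043735
L = 0.2126×R + 0.7152×G + 0.0722×B
L = 0.2126×0.730461 + 0.7152×0.439657 + 0.0722×0.043735
L ≈ 0.472896


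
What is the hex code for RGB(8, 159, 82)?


R = 8 → 08 (hex)
G = 159 → 9F (hex)
B = 82 → 52 (hex)
Hex = #089F52


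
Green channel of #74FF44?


Color: #74FF44
R = 74 = 116
G = FF = 255
B = 44 = 68
Green = 255


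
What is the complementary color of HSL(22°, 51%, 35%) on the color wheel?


Complement = opposite side of color wheel = hue + 180°
H' = (22 + 180) mod 360 = 202°
S and L unchanged.
= HSL(202°, 51%, 35%)


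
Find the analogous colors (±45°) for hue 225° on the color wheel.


Base hue: 225°
Left analog: (225 - 45) mod 360 = 180°
Right analog: (225 + 45) mod 360 = 270°
Analogous hues = 180° and 270°


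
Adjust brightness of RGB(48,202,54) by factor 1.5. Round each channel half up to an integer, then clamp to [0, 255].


Multiply each channel by 1.5, round half up, clamp to [0, 255]
R: 48×1.5 = 72
G: 202×1.5 = 303 → clamp → 255
B: 54×1.5 = 81
= RGB(72, 255, 81)


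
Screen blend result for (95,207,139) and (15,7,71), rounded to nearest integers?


Screen: C = 255 - (255-A)×(255-B)/255, rounded to nearest integer
R: 255 - (255-95)×(255-15)/255 = 255 - 38400/255 ≈ 255 - 150.588 = 104.412 → 104
G: 255 - (255-207)×(255-7)/255 = 255 - 11904/255 ≈ 255 - 46.682 = 208.318 → 208
B: 255 - (255-139)×(255-71)/255 = 255 - 21344/255 ≈ 255 - 83.702 = 171.298 → 171
= RGB(104, 208, 171)


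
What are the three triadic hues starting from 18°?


Triadic: equally spaced at 120° intervals
H1 = 18°
H2 = (18 + 120) mod 360 = 138°
H3 = (18 + 240) mod 360 = 258°
Triadic = 18°, 138°, 258°


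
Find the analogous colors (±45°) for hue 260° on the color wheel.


Base hue: 260°
Left analog: (260 - 45) mod 360 = 215°
Right analog: (260 + 45) mod 360 = 305°
Analogous hues = 215° and 305°


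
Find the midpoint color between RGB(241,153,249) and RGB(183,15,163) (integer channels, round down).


Midpoint: each channel = ⌊(C₁+C₂)/2⌋
R: ⌊(241+183)/2⌋ = 212
G: ⌊(153+15)/2⌋ = 84
B: ⌊(249+163)/2⌋ = 206
= RGB(212, 84, 206)


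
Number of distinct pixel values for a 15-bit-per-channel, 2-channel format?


Total bits = 15 bits/channel × 2 channels = 30 bits
Distinct pixel values = 2^30
= 1,073,741,824 pixel values


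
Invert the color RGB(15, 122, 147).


Invert: (255-R, 255-G, 255-B)
R: 255-15 = 240
G: 255-122 = 133
B: 255-147 = 108
= RGB(240, 133, 108)


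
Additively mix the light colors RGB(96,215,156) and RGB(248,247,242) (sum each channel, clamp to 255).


Additive: each channel = min(255, C₁+C₂)
R: 96+248 = 344 → 255
G: 215+247 = 462 → 255
B: 156+242 = 398 → 255
= RGB(255, 255, 255)


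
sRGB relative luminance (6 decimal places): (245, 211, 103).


Linearize each channel (sRGB transfer function): c = v/255; c_lin = c/12.92 if c ≤ 0.04045, else ((c+0.055)/1.055)^2.4
  R: 245/255 ≈ 0.960784 > 0.04045 → ((0.960784+0.055)/1.055)^2.4 ≈ 0.913099
  G: 211/255 ≈ 0.827451 > 0.04045 → ((0.827451+0.055)/1.055)^2.4 ≈ 0.651406
  B: 103/255 ≈ 0.403922 > 0.04045 → ((0.403922+0.055)/1.055)^2.4 ≈ 0.135633
R_lin = 0.913099, G_lin = 0.651406, B_lin = 0.135633
L = 0.2126×R + 0.7152×G + 0.0722×B
L = 0.2126×0.913099 + 0.7152×0.651406 + 0.0722×0.135633
L ≈ 0.669803


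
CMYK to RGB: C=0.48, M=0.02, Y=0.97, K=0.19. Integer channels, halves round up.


R = 255 × (1-C) × (1-K) = 255 × 0.52 × 0.81 = 107.406 → 107
G = 255 × (1-M) × (1-K) = 255 × 0.98 × 0.81 = 202.419 → 202
B = 255 × (1-Y) × (1-K) = 255 × 0.03 × 0.81 = 6.1965 → 6
= RGB(107, 202, 6)


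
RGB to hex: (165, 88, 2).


R = 165 → A5 (hex)
G = 88 → 58 (hex)
B = 2 → 02 (hex)
Hex = #A55802


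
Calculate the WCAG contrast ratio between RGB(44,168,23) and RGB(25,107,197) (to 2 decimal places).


Linearize each sRGB channel c=v/255: c/12.92 if c ≤ 0.04045 else ((c+0.055)/1.055)^2.4
L = 0.2126×R_lin + 0.7152×G_lin + 0.0722×B_lin
Color 1 (44,168,23):
  R=44: 44/255≈0.1725 > 0.04045 → ((0.1725+0.055)/1.055)^2.4 ≈ 0.02519
  G=168: 168/255≈0.6588 > 0.04045 → ((0.6588+0.055)/1.055)^2.4 ≈ 0.39157
  B=23: 23/255≈0.0902 > 0.04045 → ((0.0902+0.055)/1.055)^2.4 ≈ 0.00857
  L1 = 0.2126×0.02519 + 0.7152×0.39157 + 0.0722×0.00857 ≈ 0.28603
Color 2 (25,107,197):
  R=25: 25/255≈0.0980 > 0.04045 → ((0.0980+0.055)/1.055)^2.4 ≈ 0.00972
  G=107: 107/255≈0.4196 > 0.04045 → ((0.4196+0.055)/1.055)^2.4 ≈ 0.14703
  B=197: 197/255≈0.7725 > 0.04045 → ((0.7725+0.055)/1.055)^2.4 ≈ 0.55834
  L2 = 0.2126×0.00972 + 0.7152×0.14703 + 0.0722×0.55834 ≈ 0.14753
Lighter = 0.28603, Darker = 0.14753
Ratio = (L_lighter + 0.05) / (L_darker + 0.05)
Ratio = (0.28603 + 0.05) / (0.14753 + 0.05) = 0.33603 / 0.19753 ≈ 1.7011
Ratio ≈ 1.70:1


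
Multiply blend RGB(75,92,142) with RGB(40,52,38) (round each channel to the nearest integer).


Multiply: C = A×B/255, rounded to nearest integer
R: 75×40/255 = 3000/255 ≈ 11.765 → 12
G: 92×52/255 = 4784/255 ≈ 18.761 → 19
B: 142×38/255 = 5396/255 ≈ 21.161 → 21
= RGB(12, 19, 21)


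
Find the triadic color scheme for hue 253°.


Triadic: equally spaced at 120° intervals
H1 = 253°
H2 = (253 + 120) mod 360 = 13°
H3 = (253 + 240) mod 360 = 133°
Triadic = 253°, 13°, 133°


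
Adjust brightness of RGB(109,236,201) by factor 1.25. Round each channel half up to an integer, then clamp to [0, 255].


Multiply each channel by 1.25, round half up, clamp to [0, 255]
R: 109×1.25 = 136.25 → round → 136
G: 236×1.25 = 295 → clamp → 255
B: 201×1.25 = 251.25 → round → 251
= RGB(136, 255, 251)


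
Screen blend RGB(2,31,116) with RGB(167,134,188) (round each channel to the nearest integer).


Screen: C = 255 - (255-A)×(255-B)/255, rounded to nearest integer
R: 255 - (255-2)×(255-167)/255 = 255 - 22264/255 ≈ 255 - 87.310 = 167.690 → 168
G: 255 - (255-31)×(255-134)/255 = 255 - 27104/255 ≈ 255 - 106.290 = 148.710 → 149
B: 255 - (255-116)×(255-188)/255 = 255 - 9313/255 ≈ 255 - 36.522 = 218.478 → 218
= RGB(168, 149, 218)


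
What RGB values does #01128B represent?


01 → 1 (R)
12 → 18 (G)
8B → 139 (B)
= RGB(1, 18, 139)


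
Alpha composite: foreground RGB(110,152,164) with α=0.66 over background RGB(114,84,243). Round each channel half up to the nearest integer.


C = α×F + (1-α)×B, with 1-α = 0.34
R: 0.66×110 + 0.34×114 = 72.60 + 38.76 = 111.36 → 111
G: 0.66×152 + 0.34×84 = 100.32 + 28.56 = 128.88 → 129
B: 0.66×164 + 0.34×243 = 108.24 + 82.62 = 190.86 → 191
= RGB(111, 129, 191)


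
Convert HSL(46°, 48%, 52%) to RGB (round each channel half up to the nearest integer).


H=46°, S=0.48, L=0.52
C = (1-|2L-1|)×S = (1-|0.04|)×0.48 = 0.4608
H' = H/60 = 46/60 ≈ 0.7667; X = C×(1-|H' mod 2 - 1|) = 0.35328
m = L - C/2 = 0.52 - 0.2304 = 0.2896
Sector ⌊H'⌋ = 0 → (R',G',B') = (0.4608, 0.35328, 0.0)
RGB = ((R'+m)×255, (G'+m)×255, (B'+m)×255) = (191.352, 163.9344, 73.848)
Round half up → RGB(191, 164, 74)


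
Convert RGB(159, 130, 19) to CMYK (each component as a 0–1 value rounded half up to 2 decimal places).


R'=159/255≈0.6235, G'=130/255≈0.5098, B'=19/255≈0.0745
K = 1 - max(R',G',B') = 1 - 159/255 = 96/255 = 0.37647… → 0.38
(1-R'-K)/(1-K) simplifies to (max-R)/max with max = 159:
C = (159-159)/159 = 0/159 = 0 → 0.00
M = (159-130)/159 = 29/159 = 0.18238… → 0.18
Y = (159-19)/159 = 140/159 = 0.88050… → 0.88
= CMYK(0.00, 0.18, 0.88, 0.38)


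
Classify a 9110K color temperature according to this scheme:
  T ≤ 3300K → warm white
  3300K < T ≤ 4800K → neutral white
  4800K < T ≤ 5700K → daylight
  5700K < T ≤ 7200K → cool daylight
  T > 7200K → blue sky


Temperature: 9110K
9110K > 7200K → blue sky
Classification: blue sky


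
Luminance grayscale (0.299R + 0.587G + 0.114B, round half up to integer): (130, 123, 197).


Gray = 0.299×R + 0.587×G + 0.114×B
Gray = 0.299×130 + 0.587×123 + 0.114×197
Gray = 38.870 + 72.201 + 22.458
Gray = 133.529 → round half up → 134
Gray = 134


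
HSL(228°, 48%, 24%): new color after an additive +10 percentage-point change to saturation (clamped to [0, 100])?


Original S = 48%
Adjustment = +10 percentage points
New S = 48 + (10) = 58
Clamp to [0, 100] → 58
= HSL(228°, 58%, 24%)


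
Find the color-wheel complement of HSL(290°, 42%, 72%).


Complement = opposite side of color wheel = hue + 180°
H' = (290 + 180) mod 360 = 110°
S and L unchanged.
= HSL(110°, 42%, 72%)


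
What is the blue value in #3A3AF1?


Color: #3A3AF1
R = 3A = 58
G = 3A = 58
B = F1 = 241
Blue = 241


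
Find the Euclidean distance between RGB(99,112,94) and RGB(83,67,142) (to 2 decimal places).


d = √[(R₁-R₂)² + (G₁-G₂)² + (B₁-B₂)²]
d = √[(99-83)² + (112-67)² + (94-142)²]
d = √[256 + 2025 + 2304]
d = √4585
d ≈ 67.71


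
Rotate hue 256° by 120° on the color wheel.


New hue = (H + rotation) mod 360
New hue = (256 + 120) mod 360
= 376 mod 360
= 16°


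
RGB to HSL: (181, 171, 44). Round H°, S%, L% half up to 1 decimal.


Normalize: R'=181/255≈0.7098, G'=171/255≈0.6706, B'=44/255≈0.1725
Max=181/255, Min=44/255, Δ=Max-Min=137/255
L = (Max+Min)/2 = (181+44)/510 = 225/510 = 0.44117… → L = 44.1%
L ≤ 0.5 → S = Δ/(Max+Min) = 137/(181+44) = 137/225 = 0.60888… → S = 60.9%
(the 1/255 factors cancel in S and H, so raw channel differences can be used)
Max is R' → H = 60 × (((G-B)/Δ) mod 6) = 60 × (((171-44)/137) mod 6)
  127/137 = 0.9270…
  H = 60 × 0.9270… = 55.620…° → H = 55.6°
= HSL(55.6°, 60.9%, 44.1%)


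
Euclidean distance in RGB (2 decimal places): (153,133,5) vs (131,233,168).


d = √[(R₁-R₂)² + (G₁-G₂)² + (B₁-B₂)²]
d = √[(153-131)² + (133-233)² + (5-168)²]
d = √[484 + 10000 + 26569]
d = √37053
d ≈ 192.49


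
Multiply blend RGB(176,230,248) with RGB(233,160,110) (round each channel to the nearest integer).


Multiply: C = A×B/255, rounded to nearest integer
R: 176×233/255 = 41008/255 ≈ 160.816 → 161
G: 230×160/255 = 36800/255 ≈ 144.314 → 144
B: 248×110/255 = 27280/255 ≈ 106.980 → 107
= RGB(161, 144, 107)


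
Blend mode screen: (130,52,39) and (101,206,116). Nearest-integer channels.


Screen: C = 255 - (255-A)×(255-B)/255, rounded to nearest integer
R: 255 - (255-130)×(255-101)/255 = 255 - 19250/255 ≈ 255 - 75.490 = 179.510 → 180
G: 255 - (255-52)×(255-206)/255 = 255 - 9947/255 ≈ 255 - 39.008 = 215.992 → 216
B: 255 - (255-39)×(255-116)/255 = 255 - 30024/255 ≈ 255 - 117.741 = 137.259 → 137
= RGB(180, 216, 137)


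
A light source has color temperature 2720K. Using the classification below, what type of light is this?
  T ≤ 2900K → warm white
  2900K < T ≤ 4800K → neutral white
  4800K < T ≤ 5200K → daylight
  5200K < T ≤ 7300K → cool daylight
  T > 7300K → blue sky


Temperature: 2720K
2720K ≤ 2900K → warm white
Classification: warm white


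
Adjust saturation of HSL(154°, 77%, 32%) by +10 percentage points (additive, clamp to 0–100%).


Original S = 77%
Adjustment = +10 percentage points
New S = 77 + (10) = 87
Clamp to [0, 100] → 87
= HSL(154°, 87%, 32%)
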